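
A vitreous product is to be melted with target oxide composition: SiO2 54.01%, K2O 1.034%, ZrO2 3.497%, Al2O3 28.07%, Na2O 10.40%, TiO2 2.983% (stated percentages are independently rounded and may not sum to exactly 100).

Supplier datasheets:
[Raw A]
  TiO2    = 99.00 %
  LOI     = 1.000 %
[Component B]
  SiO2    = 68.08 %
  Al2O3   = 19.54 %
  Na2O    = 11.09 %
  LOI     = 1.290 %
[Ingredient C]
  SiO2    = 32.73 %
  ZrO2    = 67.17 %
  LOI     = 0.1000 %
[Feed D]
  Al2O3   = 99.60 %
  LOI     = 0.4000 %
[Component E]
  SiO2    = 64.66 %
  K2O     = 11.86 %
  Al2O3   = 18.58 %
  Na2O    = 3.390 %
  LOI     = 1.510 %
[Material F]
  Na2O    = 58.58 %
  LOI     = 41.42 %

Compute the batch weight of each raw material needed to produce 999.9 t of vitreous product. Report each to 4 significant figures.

Batch per 999.9 t vitreous product:
  Raw A: 30.13 t
  Component B: 685.4 t
  Ingredient C: 52.06 t
  Feed D: 131.1 t
  Component E: 87.18 t
  Material F: 42.71 t
Total batch = 1029 t; LOI loss = 28.73 t; yield = 97.21%

In-progress results are printed rounded off to 4 significant digits alongside each step. The whole derivation carries full precision in all steps; each reported result is rounded once only. The derived quantities, including the yield, the six compositions, net glass mass, totals, LOI, are recomputed from the weighed amounts for 999.9 t of glass in exact precision exactly as printed in question or answer.
Oxide mass targets, per 999.9 t vitreous product:
  SiO2: 54.01% × 999.9 = 540.0 t
  K2O: 1.034% × 999.9 = 10.34 t
  ZrO2: 3.497% × 999.9 = 34.97 t
  Al2O3: 28.07% × 999.9 = 280.7 t
  Na2O: 10.40% × 999.9 = 104.0 t
  TiO2: 2.983% × 999.9 = 29.83 t
Checking each oxide sum working from each reported weight, under the basis named above (target by target, the sums agree net of answer rounding effects):
  SiO2: 685.4·0.6808 + 52.06·0.3273 + 87.18·0.6466 = 540.0 t (target 540.0 t)
  K2O: 87.18·0.1186 = 10.34 t (target 10.34 t)
  ZrO2: 52.06·0.6717 = 34.97 t (target 34.97 t)
  Al2O3: 685.4·0.1954 + 131.1·0.9960 + 87.18·0.1858 = 280.7 t (target 280.7 t)
  Na2O: 685.4·0.1109 + 87.18·0.03390 + 42.71·0.5858 = 104.0 t (target 104.0 t)
  TiO2: 30.13·0.9900 = 29.83 t (target 29.83 t)
Mass balance on the glass: total batch − LOI = 999.9 t (targets for the oxides total 999.8 t; against the stated basis, 999.9 t — a pure rounding effect).
Summing the batch: Σ batch = 1029 t; the LOI term Σ batch·LOI equals 28.73 t; yield = glass ÷ total batch = 97.21%.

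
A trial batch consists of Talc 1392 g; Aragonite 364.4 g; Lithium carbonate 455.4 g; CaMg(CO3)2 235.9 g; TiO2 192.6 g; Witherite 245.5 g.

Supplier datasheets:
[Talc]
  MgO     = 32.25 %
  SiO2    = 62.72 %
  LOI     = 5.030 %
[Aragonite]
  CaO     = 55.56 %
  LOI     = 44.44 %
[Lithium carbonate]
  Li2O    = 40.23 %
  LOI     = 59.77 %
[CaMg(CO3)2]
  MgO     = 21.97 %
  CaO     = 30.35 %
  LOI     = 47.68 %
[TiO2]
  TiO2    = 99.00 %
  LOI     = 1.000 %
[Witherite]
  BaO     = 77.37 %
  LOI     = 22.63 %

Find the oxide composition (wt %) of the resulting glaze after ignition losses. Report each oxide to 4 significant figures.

All internal work carries full float precision through every step. Mid-chain values are printed (rounded to 4 significant digits) as written. A single rounding completes every reported result — derived quantities are re-derived using the weight values at 2212 g of glass at full precision (net glass mass, the six compositions, yield, totals, LOI), as quoted within the problem or answer text.
Oxide-by-oxide delivered mass:
  MgO: 1392·0.3225 + 235.9·0.2197 = 500.7 g
  CaO: 364.4·0.5556 + 235.9·0.3035 = 274.1 g
  BaO: 245.5·0.7737 = 189.9 g
  SiO2: 1392·0.6272 = 873.1 g
  TiO2: 192.6·0.9900 = 190.7 g
  Li2O: 455.4·0.4023 = 183.2 g
LOI: 1392·0.05030 + 364.4·0.4444 + 455.4·0.5977 + 235.9·0.4768 + 192.6·0.01000 + 245.5·0.2263 = 674.1 g
The glass mass, total less LOI, = 2886 − 674.1 = 2212 g (equal to the oxide-mass sum)
oxide / glass × 100 gives the wt %

Glass mass = 2212 g (batch 2886 − LOI 674.1).
Composition: MgO 22.64%, CaO 12.39%, BaO 8.588%, SiO2 39.47%, TiO2 8.621%, Li2O 8.284%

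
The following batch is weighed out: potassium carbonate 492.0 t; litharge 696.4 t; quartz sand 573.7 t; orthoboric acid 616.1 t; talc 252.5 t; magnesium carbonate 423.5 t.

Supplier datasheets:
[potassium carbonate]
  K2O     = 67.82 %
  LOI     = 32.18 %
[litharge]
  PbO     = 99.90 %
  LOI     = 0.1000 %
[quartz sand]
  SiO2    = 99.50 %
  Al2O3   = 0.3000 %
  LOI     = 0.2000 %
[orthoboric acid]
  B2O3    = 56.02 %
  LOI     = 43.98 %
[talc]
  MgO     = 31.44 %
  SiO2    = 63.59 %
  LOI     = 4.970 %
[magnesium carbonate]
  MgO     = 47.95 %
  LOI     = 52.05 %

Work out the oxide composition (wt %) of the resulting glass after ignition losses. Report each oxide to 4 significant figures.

Glass mass = 2390 t (batch 3054 − LOI 664.1).
Composition: MgO 11.82%, SiO2 30.60%, PbO 29.11%, Al2O3 0.07201%, B2O3 14.44%, K2O 13.96%

The intermediate values appear, with 4-significant-digit rounding, as written — all internal work runs at full float precision at all times; each reported number undergoes a single rounding — the derived quantities are computed from the batch weights per 2390 t of glass in full float precision (LOI, six oxide percentages, yield, glass mass, totals) exactly as shown in question or answer.
Oxide masses out of the charge:
  MgO: 252.5·0.3144 + 423.5·0.4795 = 282.5 t
  SiO2: 573.7·0.9950 + 252.5·0.6359 = 731.4 t
  PbO: 696.4·0.9990 = 695.7 t
  Al2O3: 573.7·0.003000 = 1.721 t
  B2O3: 616.1·0.5602 = 345.1 t
  K2O: 492.0·0.6782 = 333.7 t
LOI: 492.0·0.3218 + 696.4·0.001000 + 573.7·0.002000 + 616.1·0.4398 + 252.5·0.04970 + 423.5·0.5205 = 664.1 t
Glass = total batch minus LOI = 3054 − 664.1 = 2390 t (matching Σ of the oxides)
percent share: oxide ÷ glass, ×100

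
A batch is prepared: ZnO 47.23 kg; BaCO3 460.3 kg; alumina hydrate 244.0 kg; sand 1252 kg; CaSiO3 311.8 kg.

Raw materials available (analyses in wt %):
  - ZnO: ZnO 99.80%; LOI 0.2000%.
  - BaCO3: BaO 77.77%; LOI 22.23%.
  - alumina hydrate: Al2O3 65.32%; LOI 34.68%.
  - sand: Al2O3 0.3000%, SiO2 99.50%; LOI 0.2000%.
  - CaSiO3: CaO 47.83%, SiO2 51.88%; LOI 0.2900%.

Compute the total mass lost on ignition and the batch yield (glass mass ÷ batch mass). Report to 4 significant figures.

LOI loss = 190.4 kg; glass = 2125 kg; yield = 91.77%

In-progress results are displayed, rounded to four significant digits, within the worked lines — every computation carries exact precision in all steps — every reported value takes exactly one rounding. All derived quantities are computed in exact precision (totals, ignition loss, the yield, the five compositions, glass mass) from the weighed amounts on 2125 kg of glass, exactly as printed in the question or the answer.
Each material's LOI contribution:
  ZnO: 47.23 × 0.002000 = 0.09446 kg
  BaCO3: 460.3 × 0.2223 = 102.3 kg
  alumina hydrate: 244.0 × 0.3468 = 84.62 kg
  sand: 1252 × 0.002000 = 2.504 kg
  CaSiO3: 311.8 × 0.002900 = 0.9042 kg
Total LOI = 190.4 kg
Glass = batch − LOI = 2315 − 190.4 = 2125 kg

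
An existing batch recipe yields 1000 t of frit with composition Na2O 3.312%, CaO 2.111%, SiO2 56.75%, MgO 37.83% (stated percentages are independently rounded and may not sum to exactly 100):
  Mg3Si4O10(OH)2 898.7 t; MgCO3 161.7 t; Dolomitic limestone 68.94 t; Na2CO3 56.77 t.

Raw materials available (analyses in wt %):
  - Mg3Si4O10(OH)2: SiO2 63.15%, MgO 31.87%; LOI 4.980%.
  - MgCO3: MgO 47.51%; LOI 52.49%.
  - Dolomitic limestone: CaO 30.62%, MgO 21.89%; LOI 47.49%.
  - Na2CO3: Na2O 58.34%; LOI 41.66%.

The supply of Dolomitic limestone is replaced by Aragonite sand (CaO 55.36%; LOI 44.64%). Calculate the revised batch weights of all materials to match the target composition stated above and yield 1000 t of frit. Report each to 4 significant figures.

Intermediates are printed with 4-significant-digit rounding across the worked steps — every computation keeps exact precision throughout. Every reported figure takes just one rounding — derived quantities, including glass mass, ignition loss, the four compositions, totals, yield, are recomputed using the weight values on 1000 t of glass in exact precision, as given in the problem or answer text.
Per-oxide target masses for 1000 t frit:
  Na2O: 3.312% × 1000 = 33.12 t
  CaO: 2.111% × 1000 = 21.11 t
  SiO2: 56.75% × 1000 = 567.5 t
  MgO: 37.83% × 1000 = 378.3 t
Verifying the oxide balance from the weights as reported, under the basis named above (target by target, the sums agree net of answer rounding effects):
  Na2O: 56.77·0.5834 = 33.12 t (target 33.12 t)
  CaO: 38.13·0.5536 = 21.11 t (target 21.11 t)
  SiO2: 898.7·0.6315 = 567.5 t (target 567.5 t)
  MgO: 898.7·0.3187 + 193.4·0.4751 = 378.3 t (target 378.3 t)
Consistency of the glass mass: Σ batch − LOI loss = 1000 t (the targets, summed, come to 1000 t; the stated basis being 1000 t — a pure rounding effect).
Batch grand total — Σ batch = 1187 t; ignition loss, Σ(batch × LOI) = 186.9 t; yield = glass ÷ total batch = 84.25%.

Revised batch per 1000 t frit:
  Mg3Si4O10(OH)2: 898.7 t
  MgCO3: 193.4 t
  Aragonite sand: 38.13 t
  Na2CO3: 56.77 t
Total batch = 1187 t; LOI loss = 186.9 t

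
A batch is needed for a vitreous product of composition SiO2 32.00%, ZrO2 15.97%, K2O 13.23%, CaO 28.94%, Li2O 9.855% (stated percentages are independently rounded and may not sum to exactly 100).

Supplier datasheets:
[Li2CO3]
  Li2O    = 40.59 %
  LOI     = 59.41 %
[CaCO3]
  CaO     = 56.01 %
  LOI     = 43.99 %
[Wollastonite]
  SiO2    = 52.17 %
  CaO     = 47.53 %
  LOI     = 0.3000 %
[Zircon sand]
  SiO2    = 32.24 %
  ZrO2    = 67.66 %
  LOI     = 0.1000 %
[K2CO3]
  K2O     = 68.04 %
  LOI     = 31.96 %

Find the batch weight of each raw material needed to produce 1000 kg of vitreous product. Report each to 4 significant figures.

Batch per 1000 kg vitreous product:
  Li2CO3: 242.8 kg
  CaCO3: 120.0 kg
  Wollastonite: 467.5 kg
  Zircon sand: 236.0 kg
  K2CO3: 194.4 kg
Total batch = 1261 kg; LOI loss = 260.8 kg; yield = 79.31%

The working math carries exact precision at all times. The intermediate values appear (rounded to 4 significant figures) across the worked steps; each reported result takes just one rounding. All derived quantities (yield, ignition loss, five oxide percentages, glass mass, totals) are computed from the batch weights on 1000 kg of glass in full precision as they appear in problem or answer.
Oxide-by-oxide targets in 1000 kg vitreous product:
  SiO2: 32.00% × 1000 = 320.0 kg
  ZrO2: 15.97% × 1000 = 159.7 kg
  K2O: 13.23% × 1000 = 132.3 kg
  CaO: 28.94% × 1000 = 289.4 kg
  Li2O: 9.855% × 1000 = 98.55 kg
Per-oxide balance check using the reported weights, per the basis as stated (sums match the target masses exact up to rounding of places):
  SiO2: 467.5·0.5217 + 236.0·0.3224 = 320.0 kg (target 320.0 kg)
  ZrO2: 236.0·0.6766 = 159.7 kg (target 159.7 kg)
  K2O: 194.4·0.6804 = 132.3 kg (target 132.3 kg)
  CaO: 120.0·0.5601 + 467.5·0.4753 = 289.4 kg (target 289.4 kg)
  Li2O: 242.8·0.4059 = 98.55 kg (target 98.55 kg)
Glass-mass closure: total charge less LOI = 999.9 kg (oxide target masses add up to 1000 kg; stated basis 1000 kg — any gap is answer rounding).
Whole-batch sum: Σ batch = 1261 kg; Σ batch·LOI gives LOI loss = 260.8 kg; glass ÷ batch gives a yield of 79.31%.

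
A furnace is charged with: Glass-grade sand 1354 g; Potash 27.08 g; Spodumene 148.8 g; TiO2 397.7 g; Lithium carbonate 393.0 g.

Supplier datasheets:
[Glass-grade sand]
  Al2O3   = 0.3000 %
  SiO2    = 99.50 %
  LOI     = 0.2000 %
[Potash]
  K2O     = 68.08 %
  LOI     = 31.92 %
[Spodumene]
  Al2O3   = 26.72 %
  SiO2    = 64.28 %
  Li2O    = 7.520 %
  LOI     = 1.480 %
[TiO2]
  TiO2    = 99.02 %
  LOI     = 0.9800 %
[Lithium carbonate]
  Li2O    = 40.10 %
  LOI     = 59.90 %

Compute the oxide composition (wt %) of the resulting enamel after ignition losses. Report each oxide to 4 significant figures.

Glass mass = 2068 g (batch 2321 − LOI 252.9).
Composition: TiO2 19.05%, K2O 0.8916%, Al2O3 2.119%, SiO2 69.78%, Li2O 8.163%

All internal work holds full precision at every stage — intermediates are printed (rounded to 4 significant digits) on the page; each reported value takes exactly one rounding — derived quantities (yield, the totals, LOI, the five compositions, net glass mass) are rebuilt at full precision from the weighed amounts for 2068 g of glass as quoted within either problem or answer.
Per-oxide mass from batch:
  TiO2: 397.7·0.9902 = 393.8 g
  K2O: 27.08·0.6808 = 18.44 g
  Al2O3: 1354·0.003000 + 148.8·0.2672 = 43.82 g
  SiO2: 1354·0.9950 + 148.8·0.6428 = 1443 g
  Li2O: 148.8·0.07520 + 393.0·0.4010 = 168.8 g
LOI: 1354·0.002000 + 27.08·0.3192 + 148.8·0.01480 + 397.7·0.009800 + 393.0·0.5990 = 252.9 g
Glass = total batch minus LOI = 2321 − 252.9 = 2068 g (consistent with Σ oxide mass)
wt % = 100 × oxide mass / glass mass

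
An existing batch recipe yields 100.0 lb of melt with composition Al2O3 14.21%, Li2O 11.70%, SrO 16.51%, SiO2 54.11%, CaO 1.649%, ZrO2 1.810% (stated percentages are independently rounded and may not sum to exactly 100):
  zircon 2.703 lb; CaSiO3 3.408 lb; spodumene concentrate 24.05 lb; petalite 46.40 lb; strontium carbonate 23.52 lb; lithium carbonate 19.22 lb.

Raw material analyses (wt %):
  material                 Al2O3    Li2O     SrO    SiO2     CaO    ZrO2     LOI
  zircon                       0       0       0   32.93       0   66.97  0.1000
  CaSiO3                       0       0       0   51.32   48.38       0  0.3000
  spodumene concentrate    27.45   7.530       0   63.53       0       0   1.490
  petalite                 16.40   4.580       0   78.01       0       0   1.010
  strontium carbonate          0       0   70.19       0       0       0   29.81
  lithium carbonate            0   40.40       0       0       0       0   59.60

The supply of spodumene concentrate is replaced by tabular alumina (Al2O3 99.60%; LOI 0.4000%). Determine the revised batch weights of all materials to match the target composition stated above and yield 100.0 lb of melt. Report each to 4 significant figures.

Revised batch per 100.0 lb melt:
  zircon: 2.703 lb
  CaSiO3: 3.408 lb
  tabular alumina: 3.403 lb
  petalite: 65.98 lb
  strontium carbonate: 23.52 lb
  lithium carbonate: 21.48 lb
Total batch = 120.5 lb; LOI loss = 20.51 lb

All arithmetic runs at exact precision in all steps. In-progress results are printed with 4-significant-figure rounding on the page; every reported result carries a single rounding. All derived quantities are recomputed starting from the weights on 100.0 lb of glass at full float precision (totals, glass mass, the yield, ignition loss, six oxide percentages), as quoted within the problem or the answer.
Per-oxide target masses for 100.0 lb melt:
  Al2O3: 14.21% × 100.0 = 14.21 lb
  Li2O: 11.70% × 100.0 = 11.70 lb
  SrO: 16.51% × 100.0 = 16.51 lb
  SiO2: 54.11% × 100.0 = 54.11 lb
  CaO: 1.649% × 100.0 = 1.649 lb
  ZrO2: 1.810% × 100.0 = 1.810 lb
Checking each oxide sum working from each reported weight, relative to the basis at hand (sum by sum, the targets are met within answer rounding):
  Al2O3: 3.403·0.9960 + 65.98·0.1640 = 14.21 lb (target 14.21 lb)
  Li2O: 65.98·0.04580 + 21.48·0.4040 = 11.70 lb (target 11.70 lb)
  SrO: 23.52·0.7019 = 16.51 lb (target 16.51 lb)
  SiO2: 2.703·0.3293 + 3.408·0.5132 + 65.98·0.7801 = 54.11 lb (target 54.11 lb)
  CaO: 3.408·0.4838 = 1.649 lb (target 1.649 lb)
  ZrO2: 2.703·0.6697 = 1.810 lb (target 1.810 lb)
Glass mass check: total charge less LOI = 99.99 lb (the Σ of target masses is 99.99 lb; the stated basis being 100.0 lb — gaps are rounding artifacts).
Adding the batch up: Σ batch = 120.5 lb; LOI loss = Σ batch·LOI = 20.51 lb; yield, glass over the total, = 82.98%.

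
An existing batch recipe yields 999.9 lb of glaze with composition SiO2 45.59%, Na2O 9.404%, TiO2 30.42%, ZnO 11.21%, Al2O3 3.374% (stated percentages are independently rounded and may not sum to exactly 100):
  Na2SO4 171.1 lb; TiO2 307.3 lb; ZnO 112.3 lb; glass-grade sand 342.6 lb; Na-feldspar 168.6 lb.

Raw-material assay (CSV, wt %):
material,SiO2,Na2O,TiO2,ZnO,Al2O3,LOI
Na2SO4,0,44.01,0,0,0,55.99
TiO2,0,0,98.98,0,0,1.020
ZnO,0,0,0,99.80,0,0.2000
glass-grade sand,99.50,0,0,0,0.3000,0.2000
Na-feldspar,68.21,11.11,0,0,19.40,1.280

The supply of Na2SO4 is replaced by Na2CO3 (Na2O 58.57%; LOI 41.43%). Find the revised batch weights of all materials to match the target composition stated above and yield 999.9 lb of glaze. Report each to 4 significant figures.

Revised batch per 999.9 lb glaze:
  Na2CO3: 128.6 lb
  TiO2: 307.3 lb
  ZnO: 112.3 lb
  glass-grade sand: 342.6 lb
  Na-feldspar: 168.6 lb
Total batch = 1059 lb; LOI loss = 59.48 lb

Rounding to four significant figures governs every mid-chain value as displayed — the whole derivation carries exact precision from first step to last; a single rounding finalizes every reported value. The derived quantities, which include five oxide percentages, net glass mass, yield, totals, LOI, are recomputed in full precision, as written in question or answer, starting from the weights per 999.9 lb of glass.
Target masses of each oxide per 999.9 lb glaze:
  SiO2: 45.59% × 999.9 = 455.9 lb
  Na2O: 9.404% × 999.9 = 94.03 lb
  TiO2: 30.42% × 999.9 = 304.2 lb
  ZnO: 11.21% × 999.9 = 112.1 lb
  Al2O3: 3.374% × 999.9 = 33.74 lb
Balance tally, oxide-wise, working from each reported weight, against the basis in use (sum by sum, the targets are met net of answer rounding effects):
  SiO2: 342.6·0.9950 + 168.6·0.6821 = 455.9 lb (target 455.9 lb)
  Na2O: 128.6·0.5857 + 168.6·0.1111 = 94.05 lb (target 94.03 lb)
  TiO2: 307.3·0.9898 = 304.2 lb (target 304.2 lb)
  ZnO: 112.3·0.9980 = 112.1 lb (target 112.1 lb)
  Al2O3: 342.6·0.003000 + 168.6·0.1940 = 33.74 lb (target 33.74 lb)
Glass-mass sanity pass: total batch − LOI = 999.9 lb (oxide target masses add up to 999.9 lb; against the stated basis, 999.9 lb — any gap is answer rounding).
Batch total: Σ batch = 1059 lb; Σ batch·LOI gives LOI loss = 59.48 lb; as yield: glass ÷ batch → 94.39%.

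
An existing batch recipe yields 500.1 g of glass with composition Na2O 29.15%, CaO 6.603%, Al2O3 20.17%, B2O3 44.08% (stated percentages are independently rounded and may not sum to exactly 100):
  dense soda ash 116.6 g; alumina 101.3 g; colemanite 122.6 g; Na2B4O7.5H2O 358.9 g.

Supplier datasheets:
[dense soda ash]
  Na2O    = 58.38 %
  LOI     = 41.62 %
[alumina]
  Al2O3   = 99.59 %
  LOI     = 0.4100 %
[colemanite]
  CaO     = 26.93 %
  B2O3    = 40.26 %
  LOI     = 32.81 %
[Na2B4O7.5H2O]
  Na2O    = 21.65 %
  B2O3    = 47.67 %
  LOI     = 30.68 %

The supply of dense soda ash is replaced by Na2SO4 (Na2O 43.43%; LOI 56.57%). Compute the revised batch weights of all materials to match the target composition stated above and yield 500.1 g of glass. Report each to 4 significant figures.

Revised batch per 500.1 g glass:
  Na2SO4: 156.8 g
  alumina: 101.3 g
  colemanite: 122.6 g
  Na2B4O7.5H2O: 358.9 g
Total batch = 739.6 g; LOI loss = 239.5 g

Every computation maintains exact precision through the solve; values along the way are shown (rounded to 4 significant figures) between the steps — a single rounding completes every reported result — the derived quantities are carried at full precision (net glass mass, the totals, the yield, ignition loss, four oxide percentages) from the weighed amounts at 500.1 g of glass precisely as stated by the problem or answer text.
Oxide-by-oxide targets in 500.1 g glass:
  Na2O: 29.15% × 500.1 = 145.8 g
  CaO: 6.603% × 500.1 = 33.02 g
  Al2O3: 20.17% × 500.1 = 100.9 g
  B2O3: 44.08% × 500.1 = 220.4 g
Balance tally, oxide-wise, given the weights on record, relative to the basis at hand (each sum matches its target mass modulo rounding of the values):
  Na2O: 156.8·0.4343 + 358.9·0.2165 = 145.8 g (target 145.8 g)
  CaO: 122.6·0.2693 = 33.02 g (target 33.02 g)
  Al2O3: 101.3·0.9959 = 100.9 g (target 100.9 g)
  B2O3: 122.6·0.4026 + 358.9·0.4767 = 220.4 g (target 220.4 g)
Glass-mass closure: batch total minus LOI = 500.1 g (summing oxide targets gives 500.1 g; against the stated basis, 500.1 g — gaps are rounding artifacts).
Total batch = Σ batch = 739.6 g; LOI removed, Σ of batch·LOI: 239.5 g; glass ÷ batch gives a yield of 67.62%.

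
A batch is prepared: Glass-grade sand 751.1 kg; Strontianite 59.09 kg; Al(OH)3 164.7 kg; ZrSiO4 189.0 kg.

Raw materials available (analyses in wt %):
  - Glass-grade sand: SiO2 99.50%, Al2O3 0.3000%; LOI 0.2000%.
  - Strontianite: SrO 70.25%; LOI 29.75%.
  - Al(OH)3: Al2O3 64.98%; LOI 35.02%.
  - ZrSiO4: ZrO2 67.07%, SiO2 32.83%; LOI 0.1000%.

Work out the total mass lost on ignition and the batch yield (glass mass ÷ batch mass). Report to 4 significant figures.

Rounding to 4 significant digits applies to each intermediate as printed — the whole derivation holds full precision in every operation — each reported result takes just one rounding. Derived quantities are computed from the weighed amounts at 1087 kg of glass in exact precision (four oxide percentages, net glass mass, ignition loss, totals, the yield) as set out in question or answer.
Loss on ignition, line by line:
  Glass-grade sand: 751.1 × 0.002000 = 1.502 kg
  Strontianite: 59.09 × 0.2975 = 17.58 kg
  Al(OH)3: 164.7 × 0.3502 = 57.68 kg
  ZrSiO4: 189.0 × 0.001000 = 0.1890 kg
Total LOI = 76.95 kg
Glass = batch − LOI = 1164 − 76.95 = 1087 kg

LOI loss = 76.95 kg; glass = 1087 kg; yield = 93.39%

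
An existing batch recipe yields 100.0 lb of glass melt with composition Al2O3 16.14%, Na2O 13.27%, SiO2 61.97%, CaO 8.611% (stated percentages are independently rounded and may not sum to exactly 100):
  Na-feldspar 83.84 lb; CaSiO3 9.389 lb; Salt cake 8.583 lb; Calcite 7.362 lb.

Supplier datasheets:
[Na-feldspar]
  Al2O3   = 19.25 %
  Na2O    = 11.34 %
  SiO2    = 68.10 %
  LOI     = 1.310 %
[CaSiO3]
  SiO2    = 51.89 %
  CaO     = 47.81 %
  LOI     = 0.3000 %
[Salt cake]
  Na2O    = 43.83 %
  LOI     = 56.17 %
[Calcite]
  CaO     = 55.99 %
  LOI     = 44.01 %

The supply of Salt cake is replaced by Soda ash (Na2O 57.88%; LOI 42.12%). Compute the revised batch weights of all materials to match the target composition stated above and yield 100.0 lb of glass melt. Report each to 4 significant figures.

Mid-chain values appear, rounded to 4 significant figures, in the working. The whole derivation carries full precision end to end. Each reported value is rounded exactly once; the derived quantities (net glass mass, four oxide percentages, ignition loss, the totals, the yield) are recomputed from the weighed amounts for 100.0 lb of glass at exact precision as they appear in either problem or answer.
The oxide mass targets at 100.0 lb glass melt:
  Al2O3: 16.14% × 100.0 = 16.14 lb
  Na2O: 13.27% × 100.0 = 13.27 lb
  SiO2: 61.97% × 100.0 = 61.97 lb
  CaO: 8.611% × 100.0 = 8.611 lb
A balance pass over the oxides, applying the batch weights above, at the basis given (sum by sum, the targets are met inside rounding margins):
  Al2O3: 83.84·0.1925 = 16.14 lb (target 16.14 lb)
  Na2O: 83.84·0.1134 + 6.500·0.5788 = 13.27 lb (target 13.27 lb)
  SiO2: 83.84·0.6810 + 9.389·0.5189 = 61.97 lb (target 61.97 lb)
  CaO: 9.389·0.4781 + 7.362·0.5599 = 8.611 lb (target 8.611 lb)
Glass-mass closure: batch Σ − ignition loss = 99.99 lb (the Σ of target masses is 99.99 lb; the stated basis being 100.0 lb — differing by rounding only).
Batch grand total — Σ batch = 107.1 lb; LOI removed, Σ of batch·LOI: 7.104 lb; yield: glass divided by total = 93.37%.

Revised batch per 100.0 lb glass melt:
  Na-feldspar: 83.84 lb
  CaSiO3: 9.389 lb
  Soda ash: 6.500 lb
  Calcite: 7.362 lb
Total batch = 107.1 lb; LOI loss = 7.104 lb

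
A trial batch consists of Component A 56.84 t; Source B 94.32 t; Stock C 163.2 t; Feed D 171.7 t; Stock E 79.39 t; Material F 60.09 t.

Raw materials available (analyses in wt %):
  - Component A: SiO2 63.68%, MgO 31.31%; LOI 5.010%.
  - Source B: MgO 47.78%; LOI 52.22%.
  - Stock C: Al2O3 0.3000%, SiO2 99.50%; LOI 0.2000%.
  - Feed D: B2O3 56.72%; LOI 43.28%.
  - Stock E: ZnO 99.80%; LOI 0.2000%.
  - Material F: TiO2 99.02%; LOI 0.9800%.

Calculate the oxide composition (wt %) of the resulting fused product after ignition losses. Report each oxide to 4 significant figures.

Each numeric step maintains exact precision throughout; the intermediate values are printed, with 4-significant-digit rounding, in the working; each reported figure is rounded exactly once — the derived quantities, including the yield, the six compositions, LOI, totals, glass mass, are recomputed from the weighed amounts for 498.1 t of glass at full precision as quoted within the question or the answer.
Mass of each oxide from the mix:
  Al2O3: 163.2·0.003000 = 0.4896 t
  ZnO: 79.39·0.9980 = 79.23 t
  B2O3: 171.7·0.5672 = 97.39 t
  SiO2: 56.84·0.6368 + 163.2·0.9950 = 198.6 t
  TiO2: 60.09·0.9902 = 59.50 t
  MgO: 56.84·0.3131 + 94.32·0.4778 = 62.86 t
LOI: 56.84·0.05010 + 94.32·0.5222 + 163.2·0.002000 + 171.7·0.4328 + 79.39·0.002000 + 60.09·0.009800 = 127.5 t
batch − LOI leaves glass = 625.5 − 127.5 = 498.1 t (matching Σ of the oxides)
percent by weight: oxide/glass ×100

Glass mass = 498.1 t (batch 625.5 − LOI 127.5).
Composition: Al2O3 0.09830%, ZnO 15.91%, B2O3 19.55%, SiO2 39.87%, TiO2 11.95%, MgO 12.62%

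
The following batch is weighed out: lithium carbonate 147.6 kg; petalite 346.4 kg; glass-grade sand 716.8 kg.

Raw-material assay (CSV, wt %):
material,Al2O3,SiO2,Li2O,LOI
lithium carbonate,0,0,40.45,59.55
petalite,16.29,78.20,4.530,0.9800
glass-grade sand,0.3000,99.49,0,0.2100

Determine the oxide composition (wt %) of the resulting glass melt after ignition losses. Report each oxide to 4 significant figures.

Every computation keeps full float precision at every stage — intermediates are shown rounded to four significant figures alongside each step; each reported figure is rounded only once — derived quantities, including ignition loss, yield, three oxide percentages, glass mass, totals, are carried from the batch weights on 1118 kg of glass in full float precision, exactly as printed in the problem or answer text.
Per-oxide mass from batch:
  Al2O3: 346.4·0.1629 + 716.8·0.003000 = 58.58 kg
  SiO2: 346.4·0.7820 + 716.8·0.9949 = 984.0 kg
  Li2O: 147.6·0.4045 + 346.4·0.04530 = 75.40 kg
LOI: 147.6·0.5955 + 346.4·0.009800 + 716.8·0.002100 = 92.80 kg
The glass mass, total less LOI, = 1211 − 92.80 = 1118 kg (the oxide masses sum to this)
each oxide over glass, ×100, is wt %

Glass mass = 1118 kg (batch 1211 − LOI 92.80).
Composition: Al2O3 5.240%, SiO2 88.02%, Li2O 6.744%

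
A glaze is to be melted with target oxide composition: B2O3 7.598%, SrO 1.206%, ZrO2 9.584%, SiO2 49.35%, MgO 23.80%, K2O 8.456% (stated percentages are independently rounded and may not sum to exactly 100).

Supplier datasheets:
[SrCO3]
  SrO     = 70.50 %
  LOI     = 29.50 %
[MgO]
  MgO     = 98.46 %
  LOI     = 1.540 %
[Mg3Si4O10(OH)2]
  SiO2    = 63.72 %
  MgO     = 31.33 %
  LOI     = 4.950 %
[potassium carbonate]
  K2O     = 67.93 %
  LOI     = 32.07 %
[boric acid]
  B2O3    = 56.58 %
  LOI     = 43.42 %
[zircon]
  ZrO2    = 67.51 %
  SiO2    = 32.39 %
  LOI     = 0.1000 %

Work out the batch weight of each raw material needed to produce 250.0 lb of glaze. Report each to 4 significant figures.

All arithmetic carries full float precision in every operation. Working values appear (rounded to 4 significant digits) in the printout; each reported figure takes a single rounding. Derived quantities are carried in full precision (six oxide percentages, totals, glass mass, yield, ignition loss) using the weight values on 250.0 lb of glass exactly as printed in question or answer.
Oxide-by-oxide targets in 250.0 lb glaze:
  B2O3: 7.598% × 250.0 = 19.00 lb
  SrO: 1.206% × 250.0 = 3.015 lb
  ZrO2: 9.584% × 250.0 = 23.96 lb
  SiO2: 49.35% × 250.0 = 123.4 lb
  MgO: 23.80% × 250.0 = 59.50 lb
  K2O: 8.456% × 250.0 = 21.14 lb
Checking each oxide sum given the weights on record, per the basis as stated (each sum matches its target mass net of answer rounding effects):
  B2O3: 33.57·0.5658 = 18.99 lb (target 19.00 lb)
  SrO: 4.277·0.7050 = 3.015 lb (target 3.015 lb)
  ZrO2: 35.49·0.6751 = 23.96 lb (target 23.96 lb)
  SiO2: 175.6·0.6372 + 35.49·0.3239 = 123.4 lb (target 123.4 lb)
  MgO: 4.561·0.9846 + 175.6·0.3133 = 59.51 lb (target 59.50 lb)
  K2O: 31.12·0.6793 = 21.14 lb (target 21.14 lb)
The glass-mass cross-check: total batch − LOI = 250.0 lb (summing oxide targets gives 250.0 lb; basis as stated: 250.0 lb — differing by rounding only).
Batch grand total — Σ batch = 284.6 lb; LOI removed, Σ of batch·LOI: 34.62 lb; as yield: glass ÷ batch → 87.84%.

Batch per 250.0 lb glaze:
  SrCO3: 4.277 lb
  MgO: 4.561 lb
  Mg3Si4O10(OH)2: 175.6 lb
  potassium carbonate: 31.12 lb
  boric acid: 33.57 lb
  zircon: 35.49 lb
Total batch = 284.6 lb; LOI loss = 34.62 lb; yield = 87.84%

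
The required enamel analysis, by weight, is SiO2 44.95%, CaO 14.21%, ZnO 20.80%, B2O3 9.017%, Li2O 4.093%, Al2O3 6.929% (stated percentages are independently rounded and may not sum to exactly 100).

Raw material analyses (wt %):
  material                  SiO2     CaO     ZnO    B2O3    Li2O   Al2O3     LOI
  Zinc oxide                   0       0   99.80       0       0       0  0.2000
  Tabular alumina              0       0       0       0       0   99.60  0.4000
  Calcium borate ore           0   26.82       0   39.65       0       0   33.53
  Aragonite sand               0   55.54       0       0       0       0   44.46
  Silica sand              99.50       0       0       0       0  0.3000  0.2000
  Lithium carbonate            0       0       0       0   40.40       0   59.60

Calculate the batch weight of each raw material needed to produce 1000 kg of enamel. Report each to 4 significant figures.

Batch per 1000 kg enamel:
  Zinc oxide: 208.4 kg
  Tabular alumina: 68.21 kg
  Calcium borate ore: 227.4 kg
  Aragonite sand: 146.0 kg
  Silica sand: 451.8 kg
  Lithium carbonate: 101.3 kg
Total batch = 1203 kg; LOI loss = 203.1 kg; yield = 83.12%

All arithmetic keeps full precision at each step; in-progress results are printed, rounded to 4 significant digits, in the working; each reported result includes exactly one rounding; all derived quantities are carried at exact precision (yield, the six compositions, ignition loss, glass mass, the totals) from the weighed amounts at 1000 kg of glass, as they appear in the question or the answer.
Per-oxide target masses for 1000 kg enamel:
  SiO2: 44.95% × 1000 = 449.5 kg
  CaO: 14.21% × 1000 = 142.1 kg
  ZnO: 20.80% × 1000 = 208.0 kg
  B2O3: 9.017% × 1000 = 90.17 kg
  Li2O: 4.093% × 1000 = 40.93 kg
  Al2O3: 6.929% × 1000 = 69.29 kg
Sums-versus-targets review per the reported batch figures, versus the basis set out (every target is met by its sum given rounding of the digits):
  SiO2: 451.8·0.9950 = 449.5 kg (target 449.5 kg)
  CaO: 227.4·0.2682 + 146.0·0.5554 = 142.1 kg (target 142.1 kg)
  ZnO: 208.4·0.9980 = 208.0 kg (target 208.0 kg)
  B2O3: 227.4·0.3965 = 90.16 kg (target 90.17 kg)
  Li2O: 101.3·0.4040 = 40.93 kg (target 40.93 kg)
  Al2O3: 68.21·0.9960 + 451.8·0.003000 = 69.29 kg (target 69.29 kg)
Glass mass check: total batch − LOI = 1000 kg (the targets, summed, come to 1000 kg; the stated basis being 1000 kg — deltas are rounding alone).
Batch total: Σ batch = 1203 kg; Σ batch·LOI gives LOI loss = 203.1 kg; as yield: glass ÷ batch → 83.12%.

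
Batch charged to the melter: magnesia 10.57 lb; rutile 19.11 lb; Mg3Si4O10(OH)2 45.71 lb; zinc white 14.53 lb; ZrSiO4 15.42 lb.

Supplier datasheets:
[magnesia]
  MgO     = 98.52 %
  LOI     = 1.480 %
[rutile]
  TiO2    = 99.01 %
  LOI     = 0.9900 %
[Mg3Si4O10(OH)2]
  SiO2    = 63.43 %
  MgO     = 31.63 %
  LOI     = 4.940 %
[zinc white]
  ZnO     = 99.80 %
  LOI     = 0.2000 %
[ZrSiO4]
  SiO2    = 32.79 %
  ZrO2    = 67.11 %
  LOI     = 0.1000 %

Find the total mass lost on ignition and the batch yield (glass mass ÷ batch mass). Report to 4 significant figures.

The working math holds full float precision at every stage; intermediates appear (rounded to 4 significant digits) within the worked lines — every reported value is rounded a single time. Derived quantities (ignition loss, yield, the totals, five oxide percentages, glass mass) are re-derived starting from the weights at 102.7 lb of glass in full float precision as quoted within either problem or answer.
Material-by-material LOI:
  magnesia: 10.57 × 0.01480 = 0.1564 lb
  rutile: 19.11 × 0.009900 = 0.1892 lb
  Mg3Si4O10(OH)2: 45.71 × 0.04940 = 2.258 lb
  zinc white: 14.53 × 0.002000 = 0.02906 lb
  ZrSiO4: 15.42 × 0.001000 = 0.01542 lb
Total LOI = 2.648 lb
Glass = batch − LOI = 105.3 − 2.648 = 102.7 lb

LOI loss = 2.648 lb; glass = 102.7 lb; yield = 97.49%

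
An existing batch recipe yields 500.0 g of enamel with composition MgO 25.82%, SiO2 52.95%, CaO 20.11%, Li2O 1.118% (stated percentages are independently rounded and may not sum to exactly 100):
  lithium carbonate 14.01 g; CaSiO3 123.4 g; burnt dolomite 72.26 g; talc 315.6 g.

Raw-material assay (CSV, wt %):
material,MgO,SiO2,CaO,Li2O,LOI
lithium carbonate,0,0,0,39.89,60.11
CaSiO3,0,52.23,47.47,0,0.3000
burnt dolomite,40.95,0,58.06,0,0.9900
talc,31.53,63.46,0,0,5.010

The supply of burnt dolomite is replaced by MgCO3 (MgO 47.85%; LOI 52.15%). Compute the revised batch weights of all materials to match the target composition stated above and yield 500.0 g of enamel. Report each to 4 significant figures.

All arithmetic runs at full float precision throughout — intermediates are shown with 4-significant-figure rounding between the steps; each reported result includes exactly one rounding. All derived quantities are recomputed from the batch weights per 500.0 g of glass in exact precision (LOI, the totals, the yield, the four compositions, glass mass) as set out in the problem or the answer.
Target oxide masses per 500.0 g enamel:
  MgO: 25.82% × 500.0 = 129.1 g
  SiO2: 52.95% × 500.0 = 264.8 g
  CaO: 20.11% × 500.0 = 100.6 g
  Li2O: 1.118% × 500.0 = 5.590 g
Verifying the oxide balance applying the batch weights above, versus the basis set out (target by target, the sums agree up to rounding of the answer):
  MgO: 109.8·0.4785 + 242.9·0.3153 = 129.1 g (target 129.1 g)
  SiO2: 211.8·0.5223 + 242.9·0.6346 = 264.8 g (target 264.8 g)
  CaO: 211.8·0.4747 = 100.5 g (target 100.6 g)
  Li2O: 14.01·0.3989 = 5.589 g (target 5.590 g)
Glass mass check: Σ batch − LOI loss = 500.0 g (per-oxide target masses sum to 500.0 g; versus the stated basis of 500.0 g — deltas are rounding alone).
Batch grand total — Σ batch = 578.5 g; loss to ignition Σ batch·LOI = 78.49 g; glass ÷ batch gives a yield of 86.43%.

Revised batch per 500.0 g enamel:
  lithium carbonate: 14.01 g
  CaSiO3: 211.8 g
  MgCO3: 109.8 g
  talc: 242.9 g
Total batch = 578.5 g; LOI loss = 78.49 g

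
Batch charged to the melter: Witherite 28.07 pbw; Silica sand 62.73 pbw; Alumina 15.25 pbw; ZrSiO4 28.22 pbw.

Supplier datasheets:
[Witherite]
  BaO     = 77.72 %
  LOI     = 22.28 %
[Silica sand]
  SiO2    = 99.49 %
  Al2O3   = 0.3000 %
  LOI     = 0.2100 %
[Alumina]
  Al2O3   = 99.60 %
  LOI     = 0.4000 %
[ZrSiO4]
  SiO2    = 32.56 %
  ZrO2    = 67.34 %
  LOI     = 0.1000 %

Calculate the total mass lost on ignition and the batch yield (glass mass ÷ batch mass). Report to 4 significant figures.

LOI loss = 6.475 pbw; glass = 127.8 pbw; yield = 95.18%

The whole derivation runs at exact precision throughout — values along the way appear, with 4-significant-digit rounding, between the steps; each reported figure takes a single rounding; all derived quantities are recomputed starting from the weights on 127.8 pbw of glass at full precision (ignition loss, yield, net glass mass, the totals, the four compositions) as set out in question or answer.
Ignition loss by material:
  Witherite: 28.07 × 0.2228 = 6.254 pbw
  Silica sand: 62.73 × 0.002100 = 0.1317 pbw
  Alumina: 15.25 × 0.004000 = 0.06100 pbw
  ZrSiO4: 28.22 × 0.001000 = 0.02822 pbw
Total LOI = 6.475 pbw
Glass = batch − LOI = 134.3 − 6.475 = 127.8 pbw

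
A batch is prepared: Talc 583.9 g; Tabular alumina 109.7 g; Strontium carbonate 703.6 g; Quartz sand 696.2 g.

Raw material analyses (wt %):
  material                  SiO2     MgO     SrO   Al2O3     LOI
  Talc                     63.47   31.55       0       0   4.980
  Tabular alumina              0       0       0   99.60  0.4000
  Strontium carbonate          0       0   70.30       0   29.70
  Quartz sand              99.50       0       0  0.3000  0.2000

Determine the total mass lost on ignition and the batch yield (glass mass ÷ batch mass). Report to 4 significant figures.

LOI loss = 239.9 g; glass = 1854 g; yield = 88.54%

All arithmetic maintains exact precision from first step to last; working values are shown, rounded to four significant digits, in the printout. Each reported figure takes just one rounding — derived quantities are computed in full float precision (yield, the totals, ignition loss, net glass mass, four oxide percentages) from the batch weights per 1854 g of glass, as quoted within the problem or answer text.
Loss on ignition, line by line:
  Talc: 583.9 × 0.04980 = 29.08 g
  Tabular alumina: 109.7 × 0.004000 = 0.4388 g
  Strontium carbonate: 703.6 × 0.2970 = 209.0 g
  Quartz sand: 696.2 × 0.002000 = 1.392 g
Total LOI = 239.9 g
Glass = batch − LOI = 2093 − 239.9 = 1854 g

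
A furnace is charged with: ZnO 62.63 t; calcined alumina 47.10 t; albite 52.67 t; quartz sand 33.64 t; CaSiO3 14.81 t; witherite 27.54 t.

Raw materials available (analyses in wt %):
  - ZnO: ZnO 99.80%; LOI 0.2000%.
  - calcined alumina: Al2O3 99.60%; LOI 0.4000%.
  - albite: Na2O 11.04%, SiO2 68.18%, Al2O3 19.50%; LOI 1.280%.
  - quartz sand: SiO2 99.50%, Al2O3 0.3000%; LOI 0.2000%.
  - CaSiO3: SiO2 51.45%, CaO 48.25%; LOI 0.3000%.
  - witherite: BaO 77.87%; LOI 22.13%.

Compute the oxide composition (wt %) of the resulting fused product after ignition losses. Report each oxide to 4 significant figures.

Glass mass = 231.2 t (batch 238.4 − LOI 7.194).
Composition: Na2O 2.515%, SiO2 33.31%, ZnO 27.04%, Al2O3 24.78%, CaO 3.091%, BaO 9.276%

The working math runs at full float precision at all times. Values along the way appear rounded to four significant digits as written — every reported result is rounded a single time — all derived quantities, which include the totals, glass mass, the six compositions, the yield, LOI, are re-derived in full precision, as they appear in either problem or answer, starting from the weights for 231.2 t of glass.
Oxide masses out of the charge:
  Na2O: 52.67·0.1104 = 5.815 t
  SiO2: 52.67·0.6818 + 33.64·0.9950 + 14.81·0.5145 = 77.00 t
  ZnO: 62.63·0.9980 = 62.50 t
  Al2O3: 47.10·0.9960 + 52.67·0.1950 + 33.64·0.003000 = 57.28 t
  CaO: 14.81·0.4825 = 7.146 t
  BaO: 27.54·0.7787 = 21.45 t
LOI: 62.63·0.002000 + 47.10·0.004000 + 52.67·0.01280 + 33.64·0.002000 + 14.81·0.003000 + 27.54·0.2213 = 7.194 t
Glass mass = batch − LOI = 238.4 − 7.194 = 231.2 t (consistent with Σ oxide mass)
oxide / glass × 100 gives the wt %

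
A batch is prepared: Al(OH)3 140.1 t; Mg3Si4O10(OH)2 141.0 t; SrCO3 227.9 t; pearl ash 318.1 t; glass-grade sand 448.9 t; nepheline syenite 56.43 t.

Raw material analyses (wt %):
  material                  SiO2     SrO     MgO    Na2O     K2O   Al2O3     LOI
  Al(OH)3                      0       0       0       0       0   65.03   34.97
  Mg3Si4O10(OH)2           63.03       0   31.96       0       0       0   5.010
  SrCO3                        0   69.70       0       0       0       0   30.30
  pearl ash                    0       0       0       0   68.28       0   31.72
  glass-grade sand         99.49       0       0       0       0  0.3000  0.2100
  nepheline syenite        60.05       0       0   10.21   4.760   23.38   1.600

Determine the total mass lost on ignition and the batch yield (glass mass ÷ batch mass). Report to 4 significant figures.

LOI loss = 227.9 t; glass = 1105 t; yield = 82.90%

Rounding to four significant digits applies to each intermediate as printed; exact precision is carried at each step; every reported value is rounded once only. Derived quantities, including LOI, glass mass, totals, six oxide percentages, the yield, are carried using the weight values on 1105 t of glass at full precision as they appear in the problem or the answer.
Loss on ignition, line by line:
  Al(OH)3: 140.1 × 0.3497 = 48.99 t
  Mg3Si4O10(OH)2: 141.0 × 0.05010 = 7.064 t
  SrCO3: 227.9 × 0.3030 = 69.05 t
  pearl ash: 318.1 × 0.3172 = 100.9 t
  glass-grade sand: 448.9 × 0.002100 = 0.9427 t
  nepheline syenite: 56.43 × 0.01600 = 0.9029 t
Total LOI = 227.9 t
Glass = batch − LOI = 1332 − 227.9 = 1105 t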